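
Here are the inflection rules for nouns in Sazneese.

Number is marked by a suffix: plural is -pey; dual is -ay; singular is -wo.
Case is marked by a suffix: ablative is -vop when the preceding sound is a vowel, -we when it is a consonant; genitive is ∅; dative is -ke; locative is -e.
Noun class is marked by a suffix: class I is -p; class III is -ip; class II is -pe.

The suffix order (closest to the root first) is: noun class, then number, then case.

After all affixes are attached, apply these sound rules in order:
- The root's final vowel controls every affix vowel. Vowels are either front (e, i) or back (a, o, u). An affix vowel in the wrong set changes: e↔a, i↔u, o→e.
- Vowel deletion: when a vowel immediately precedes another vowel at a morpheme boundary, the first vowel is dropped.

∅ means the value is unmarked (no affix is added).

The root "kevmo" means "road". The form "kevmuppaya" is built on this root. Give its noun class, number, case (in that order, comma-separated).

class III, plural, locative

Segment: kevmo-ip-pey-e.
noun class: -ip → class III.
number: -pey → plural.
case: -e → locative.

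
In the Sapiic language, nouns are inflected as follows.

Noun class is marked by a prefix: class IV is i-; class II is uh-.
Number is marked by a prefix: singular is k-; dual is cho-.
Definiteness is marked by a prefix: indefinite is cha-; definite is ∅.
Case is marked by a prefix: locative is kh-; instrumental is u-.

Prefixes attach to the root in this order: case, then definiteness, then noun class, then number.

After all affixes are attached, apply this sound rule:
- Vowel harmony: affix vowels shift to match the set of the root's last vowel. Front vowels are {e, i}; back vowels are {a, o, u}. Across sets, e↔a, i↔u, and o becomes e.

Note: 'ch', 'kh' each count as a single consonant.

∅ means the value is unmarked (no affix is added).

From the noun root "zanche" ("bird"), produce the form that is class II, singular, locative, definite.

kihkhzanche

Attach case locative kh- → khzanche.
definiteness = definite: zero marking, form stays khzanche.
Attach noun class class II uh- → uhkhzanche.
Attach number singular k- → kuhkhzanche.
Apply vowel harmony: kuhkhzanche → kihkhzanche.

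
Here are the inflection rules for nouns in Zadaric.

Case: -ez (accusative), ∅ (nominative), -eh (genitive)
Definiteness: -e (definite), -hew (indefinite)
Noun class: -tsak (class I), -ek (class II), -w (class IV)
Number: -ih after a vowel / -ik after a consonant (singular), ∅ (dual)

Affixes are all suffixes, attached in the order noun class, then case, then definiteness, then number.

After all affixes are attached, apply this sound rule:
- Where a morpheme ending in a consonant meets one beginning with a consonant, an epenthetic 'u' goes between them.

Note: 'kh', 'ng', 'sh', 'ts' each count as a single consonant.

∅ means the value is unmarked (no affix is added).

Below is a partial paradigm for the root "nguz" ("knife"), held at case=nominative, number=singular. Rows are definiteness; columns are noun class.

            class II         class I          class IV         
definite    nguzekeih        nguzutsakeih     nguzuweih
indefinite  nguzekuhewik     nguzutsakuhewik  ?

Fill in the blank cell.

nguzuwuhewik

Attach noun class class IV -w → nguzw.
case = nominative: zero marking, form stays nguzw.
Attach definiteness indefinite -hew → nguzwhew.
Attach number singular -ik (after consonant 'w') → nguzwhewik.
Apply epenthesis: nguzwhewik → nguzuwuhewik.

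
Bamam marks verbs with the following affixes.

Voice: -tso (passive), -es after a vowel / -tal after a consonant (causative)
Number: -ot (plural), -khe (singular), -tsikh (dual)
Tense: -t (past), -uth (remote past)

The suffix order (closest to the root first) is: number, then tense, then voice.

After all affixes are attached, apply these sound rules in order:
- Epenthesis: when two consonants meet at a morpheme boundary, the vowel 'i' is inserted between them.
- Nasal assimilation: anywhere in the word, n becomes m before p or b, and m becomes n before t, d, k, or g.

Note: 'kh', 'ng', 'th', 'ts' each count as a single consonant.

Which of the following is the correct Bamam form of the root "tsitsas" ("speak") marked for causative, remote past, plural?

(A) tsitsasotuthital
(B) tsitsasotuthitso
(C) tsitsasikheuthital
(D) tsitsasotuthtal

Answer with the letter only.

Attach number plural -ot → tsitsasot.
Attach tense remote past -uth → tsitsasotuth.
Attach voice causative -tal (after consonant 'th') → tsitsasotuthtal.
Apply epenthesis: tsitsasotuthtal → tsitsasotuthital.
Nasal assimilation: no change.
So the correct form is tsitsasotuthital, option (A).
(B) tsitsasotuthitso is wrong: it uses passive instead of causative for voice.
(D) tsitsasotuthtal is wrong: it fails to apply the sound rule(s).
(C) tsitsasikheuthital is wrong: it uses singular instead of plural for number.

A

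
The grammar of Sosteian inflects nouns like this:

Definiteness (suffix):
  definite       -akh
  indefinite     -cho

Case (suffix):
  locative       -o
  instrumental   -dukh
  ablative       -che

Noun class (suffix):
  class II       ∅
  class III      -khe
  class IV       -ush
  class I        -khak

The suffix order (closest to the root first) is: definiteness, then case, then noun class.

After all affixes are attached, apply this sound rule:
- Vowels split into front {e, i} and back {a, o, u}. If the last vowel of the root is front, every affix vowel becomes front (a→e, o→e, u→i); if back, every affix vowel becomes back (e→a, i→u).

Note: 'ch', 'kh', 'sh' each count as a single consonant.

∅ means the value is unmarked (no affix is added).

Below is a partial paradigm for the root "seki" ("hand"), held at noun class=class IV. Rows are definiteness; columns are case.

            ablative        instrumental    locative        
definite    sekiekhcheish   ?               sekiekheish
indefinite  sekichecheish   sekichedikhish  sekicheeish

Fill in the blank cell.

sekiekhdikhish

Attach definiteness definite -akh → sekiakh.
Attach case instrumental -dukh → sekiakhdukh.
Attach noun class class IV -ush → sekiakhdukhush.
Apply vowel harmony: sekiakhdukhush → sekiekhdikhish.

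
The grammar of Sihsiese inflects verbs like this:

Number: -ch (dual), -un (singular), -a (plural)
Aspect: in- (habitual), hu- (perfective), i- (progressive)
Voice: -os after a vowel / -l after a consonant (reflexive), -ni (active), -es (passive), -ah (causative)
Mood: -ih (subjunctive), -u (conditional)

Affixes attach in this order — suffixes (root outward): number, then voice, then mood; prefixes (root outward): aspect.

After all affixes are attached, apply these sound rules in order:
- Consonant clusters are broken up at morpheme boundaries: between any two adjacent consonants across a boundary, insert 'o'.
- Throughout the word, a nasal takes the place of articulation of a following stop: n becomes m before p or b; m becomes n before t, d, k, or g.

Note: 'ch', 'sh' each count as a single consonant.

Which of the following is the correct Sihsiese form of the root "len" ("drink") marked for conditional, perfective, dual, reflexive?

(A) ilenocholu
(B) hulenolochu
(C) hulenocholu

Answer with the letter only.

Attach number dual -ch → lench.
Attach voice reflexive -l (after consonant 'ch') → lenchl.
Attach aspect perfective hu- → hulenchl.
Attach mood conditional -u → hulenchlu.
Apply epenthesis: hulenchlu → hulenocholu.
Nasal assimilation: no change.
So the correct form is hulenocholu, option (C).
(B) hulenolochu is wrong: it has the affixes in the wrong order.
(A) ilenocholu is wrong: it uses progressive instead of perfective for aspect.

C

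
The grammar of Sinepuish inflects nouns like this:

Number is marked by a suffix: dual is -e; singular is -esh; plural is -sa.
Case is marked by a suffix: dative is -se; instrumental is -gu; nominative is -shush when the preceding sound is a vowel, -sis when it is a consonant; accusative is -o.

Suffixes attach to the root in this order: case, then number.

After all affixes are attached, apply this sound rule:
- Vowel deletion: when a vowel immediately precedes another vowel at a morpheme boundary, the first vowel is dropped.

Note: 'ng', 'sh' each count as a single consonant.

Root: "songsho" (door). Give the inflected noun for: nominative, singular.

songshoshushesh

Attach case nominative -shush (after vowel 'o') → songshoshush.
Attach number singular -esh → songshoshushesh.
Vowel deletion: no change.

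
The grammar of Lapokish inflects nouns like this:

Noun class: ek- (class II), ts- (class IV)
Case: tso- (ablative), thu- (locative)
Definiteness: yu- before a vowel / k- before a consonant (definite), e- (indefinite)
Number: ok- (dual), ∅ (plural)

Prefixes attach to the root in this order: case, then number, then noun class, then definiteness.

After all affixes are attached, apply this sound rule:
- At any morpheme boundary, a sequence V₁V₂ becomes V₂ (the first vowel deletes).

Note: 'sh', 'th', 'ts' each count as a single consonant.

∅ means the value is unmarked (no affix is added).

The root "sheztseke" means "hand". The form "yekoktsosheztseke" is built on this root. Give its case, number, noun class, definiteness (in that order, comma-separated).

Segment: yu-ek-ok-tso-sheztseke.
case: tso- → ablative.
number: ok- → dual.
noun class: ek- → class II.
definiteness: yu/k- → definite.

ablative, dual, class II, definite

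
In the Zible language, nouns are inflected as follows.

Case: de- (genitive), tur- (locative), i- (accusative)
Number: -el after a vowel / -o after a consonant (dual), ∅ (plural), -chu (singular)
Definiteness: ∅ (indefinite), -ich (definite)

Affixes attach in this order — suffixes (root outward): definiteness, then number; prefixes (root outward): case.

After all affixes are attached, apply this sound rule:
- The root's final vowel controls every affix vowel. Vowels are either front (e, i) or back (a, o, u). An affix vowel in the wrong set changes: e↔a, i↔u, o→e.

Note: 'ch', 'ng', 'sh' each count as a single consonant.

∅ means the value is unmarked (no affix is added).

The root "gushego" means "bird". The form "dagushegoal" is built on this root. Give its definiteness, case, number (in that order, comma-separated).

indefinite, genitive, dual

Segment: de-gushego-el.
definiteness: ∅ → indefinite.
case: de- → genitive.
number: -el/o → dual.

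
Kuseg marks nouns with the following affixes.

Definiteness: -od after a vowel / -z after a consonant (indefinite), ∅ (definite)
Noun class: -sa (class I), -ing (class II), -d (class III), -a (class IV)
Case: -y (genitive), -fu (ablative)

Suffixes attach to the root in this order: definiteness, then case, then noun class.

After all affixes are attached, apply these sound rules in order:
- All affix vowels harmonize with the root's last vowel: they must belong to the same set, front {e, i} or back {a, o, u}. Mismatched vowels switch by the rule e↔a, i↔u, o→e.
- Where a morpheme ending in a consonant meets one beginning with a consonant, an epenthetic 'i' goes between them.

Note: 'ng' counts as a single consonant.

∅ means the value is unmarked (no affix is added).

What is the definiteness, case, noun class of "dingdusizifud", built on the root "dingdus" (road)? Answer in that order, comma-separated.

indefinite, ablative, class III

Segment: dingdus-z-fu-d.
definiteness: -od/z → indefinite.
case: -fu → ablative.
noun class: -d → class III.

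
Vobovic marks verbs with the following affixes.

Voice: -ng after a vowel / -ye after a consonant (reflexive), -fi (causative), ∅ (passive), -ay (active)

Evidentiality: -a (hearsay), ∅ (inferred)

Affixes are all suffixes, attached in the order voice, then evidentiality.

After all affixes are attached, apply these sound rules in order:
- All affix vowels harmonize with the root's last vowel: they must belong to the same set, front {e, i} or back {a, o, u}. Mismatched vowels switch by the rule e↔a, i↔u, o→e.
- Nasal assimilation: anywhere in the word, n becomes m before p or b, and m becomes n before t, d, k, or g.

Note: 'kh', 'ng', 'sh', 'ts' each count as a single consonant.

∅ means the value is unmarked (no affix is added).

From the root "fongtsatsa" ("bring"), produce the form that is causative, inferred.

Attach voice causative -fi → fongtsatsafi.
evidentiality = inferred: zero marking, form stays fongtsatsafi.
Apply vowel harmony: fongtsatsafi → fongtsatsafu.
Nasal assimilation: no change.

fongtsatsafu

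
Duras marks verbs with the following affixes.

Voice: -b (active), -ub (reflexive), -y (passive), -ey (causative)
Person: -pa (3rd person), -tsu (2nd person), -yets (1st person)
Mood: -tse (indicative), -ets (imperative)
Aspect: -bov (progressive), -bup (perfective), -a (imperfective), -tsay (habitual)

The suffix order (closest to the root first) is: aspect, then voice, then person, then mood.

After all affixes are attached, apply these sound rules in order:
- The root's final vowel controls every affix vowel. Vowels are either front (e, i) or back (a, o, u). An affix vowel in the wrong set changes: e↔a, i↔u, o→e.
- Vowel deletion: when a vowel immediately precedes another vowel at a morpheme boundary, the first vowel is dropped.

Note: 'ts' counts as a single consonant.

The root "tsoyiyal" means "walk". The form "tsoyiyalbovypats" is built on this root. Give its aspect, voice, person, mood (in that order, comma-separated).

Segment: tsoyiyal-bov-y-pa-ets.
aspect: -bov → progressive.
voice: -y → passive.
person: -pa → 3rd person.
mood: -ets → imperative.

progressive, passive, 3rd person, imperative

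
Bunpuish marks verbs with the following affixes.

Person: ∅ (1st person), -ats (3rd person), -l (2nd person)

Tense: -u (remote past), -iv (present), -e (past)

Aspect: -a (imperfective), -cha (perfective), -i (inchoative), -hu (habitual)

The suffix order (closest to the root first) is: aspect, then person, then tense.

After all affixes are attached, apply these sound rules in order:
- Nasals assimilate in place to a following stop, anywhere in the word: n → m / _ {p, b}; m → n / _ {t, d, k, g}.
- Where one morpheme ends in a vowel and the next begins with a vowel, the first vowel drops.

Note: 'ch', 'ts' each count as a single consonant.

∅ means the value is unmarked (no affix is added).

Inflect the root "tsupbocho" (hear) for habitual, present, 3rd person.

Attach aspect habitual -hu → tsupbochohu.
Attach person 3rd person -ats → tsupbochohuats.
Attach tense present -iv → tsupbochohuatsiv.
Nasal assimilation: no change.
Apply vowel deletion: tsupbochohuatsiv → tsupbochohatsiv.

tsupbochohatsiv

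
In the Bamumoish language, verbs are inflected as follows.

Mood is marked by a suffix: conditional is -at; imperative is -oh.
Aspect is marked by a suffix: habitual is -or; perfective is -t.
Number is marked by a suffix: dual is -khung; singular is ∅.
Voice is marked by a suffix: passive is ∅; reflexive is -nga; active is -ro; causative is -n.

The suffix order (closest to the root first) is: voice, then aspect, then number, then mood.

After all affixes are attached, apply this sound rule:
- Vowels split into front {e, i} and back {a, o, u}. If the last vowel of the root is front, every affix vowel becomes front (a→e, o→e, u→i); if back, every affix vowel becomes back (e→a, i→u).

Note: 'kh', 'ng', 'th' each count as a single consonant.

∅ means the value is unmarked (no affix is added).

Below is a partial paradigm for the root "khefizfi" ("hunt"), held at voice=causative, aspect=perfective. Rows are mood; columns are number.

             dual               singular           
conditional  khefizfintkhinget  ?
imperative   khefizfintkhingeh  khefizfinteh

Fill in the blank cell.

Attach voice causative -n → khefizfin.
Attach aspect perfective -t → khefizfint.
number = singular: zero marking, form stays khefizfint.
Attach mood conditional -at → khefizfintat.
Apply vowel harmony: khefizfintat → khefizfintet.

khefizfintet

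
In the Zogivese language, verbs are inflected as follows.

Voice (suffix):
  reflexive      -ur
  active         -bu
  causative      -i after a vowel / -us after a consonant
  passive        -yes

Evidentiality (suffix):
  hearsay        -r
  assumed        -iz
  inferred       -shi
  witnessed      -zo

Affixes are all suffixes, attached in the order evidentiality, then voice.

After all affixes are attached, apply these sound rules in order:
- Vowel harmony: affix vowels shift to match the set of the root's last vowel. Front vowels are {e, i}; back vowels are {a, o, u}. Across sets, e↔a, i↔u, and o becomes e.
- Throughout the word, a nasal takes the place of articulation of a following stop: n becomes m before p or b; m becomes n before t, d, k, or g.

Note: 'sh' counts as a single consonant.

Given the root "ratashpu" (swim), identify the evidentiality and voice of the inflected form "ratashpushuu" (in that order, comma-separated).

inferred, causative

Segment: ratashpu-shi-i.
evidentiality: -shi → inferred.
voice: -i/us → causative.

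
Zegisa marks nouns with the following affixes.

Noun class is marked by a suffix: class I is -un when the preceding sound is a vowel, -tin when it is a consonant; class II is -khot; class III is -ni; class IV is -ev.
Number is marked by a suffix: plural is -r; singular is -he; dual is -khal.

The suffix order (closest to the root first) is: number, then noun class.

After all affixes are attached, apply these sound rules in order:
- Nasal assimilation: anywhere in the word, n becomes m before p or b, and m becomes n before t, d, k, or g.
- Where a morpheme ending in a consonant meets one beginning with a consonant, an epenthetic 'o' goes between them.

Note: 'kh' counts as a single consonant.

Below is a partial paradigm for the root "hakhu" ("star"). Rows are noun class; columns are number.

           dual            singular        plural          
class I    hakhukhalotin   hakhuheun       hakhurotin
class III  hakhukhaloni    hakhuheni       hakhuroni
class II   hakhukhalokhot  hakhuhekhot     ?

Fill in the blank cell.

hakhurokhot

Attach number plural -r → hakhur.
Attach noun class class II -khot → hakhurkhot.
Nasal assimilation: no change.
Apply epenthesis: hakhurkhot → hakhurokhot.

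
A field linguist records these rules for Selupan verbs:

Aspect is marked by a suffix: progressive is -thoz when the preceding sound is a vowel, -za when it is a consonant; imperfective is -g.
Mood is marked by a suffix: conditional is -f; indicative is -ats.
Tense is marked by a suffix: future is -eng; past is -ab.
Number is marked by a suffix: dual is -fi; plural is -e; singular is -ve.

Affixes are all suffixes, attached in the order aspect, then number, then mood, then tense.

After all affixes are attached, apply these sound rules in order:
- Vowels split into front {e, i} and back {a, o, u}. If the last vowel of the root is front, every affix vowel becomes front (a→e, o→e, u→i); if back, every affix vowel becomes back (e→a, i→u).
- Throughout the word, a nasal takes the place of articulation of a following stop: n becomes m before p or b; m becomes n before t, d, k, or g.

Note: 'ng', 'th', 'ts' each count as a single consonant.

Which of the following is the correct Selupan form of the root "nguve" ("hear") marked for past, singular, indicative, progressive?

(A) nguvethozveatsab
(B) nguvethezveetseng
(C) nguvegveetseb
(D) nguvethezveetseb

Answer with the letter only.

Attach aspect progressive -thoz (after vowel 'e') → nguvethoz.
Attach number singular -ve → nguvethozve.
Attach mood indicative -ats → nguvethozveats.
Attach tense past -ab → nguvethozveatsab.
Apply vowel harmony: nguvethozveatsab → nguvethezveetseb.
Nasal assimilation: no change.
So the correct form is nguvethezveetseb, option (D).
(B) nguvethezveetseng is wrong: it uses future instead of past for tense.
(C) nguvegveetseb is wrong: it uses imperfective instead of progressive for aspect.
(A) nguvethozveatsab is wrong: it fails to apply the sound rule(s).

D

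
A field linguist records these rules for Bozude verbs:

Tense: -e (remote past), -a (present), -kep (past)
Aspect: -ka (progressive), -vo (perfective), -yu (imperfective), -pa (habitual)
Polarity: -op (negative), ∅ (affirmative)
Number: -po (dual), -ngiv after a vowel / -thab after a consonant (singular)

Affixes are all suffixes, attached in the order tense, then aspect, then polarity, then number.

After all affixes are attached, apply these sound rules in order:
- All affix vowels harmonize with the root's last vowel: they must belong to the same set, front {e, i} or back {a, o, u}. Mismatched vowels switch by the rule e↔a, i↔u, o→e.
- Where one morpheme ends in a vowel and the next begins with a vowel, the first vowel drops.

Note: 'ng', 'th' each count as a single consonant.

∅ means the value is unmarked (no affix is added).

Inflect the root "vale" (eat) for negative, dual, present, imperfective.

Attach tense present -a → valea.
Attach aspect imperfective -yu → valeayu.
Attach polarity negative -op → valeayuop.
Attach number dual -po → valeayuoppo.
Apply vowel harmony: valeayuoppo → valeeyieppe.
Apply vowel deletion: valeeyieppe → valeyeppe.

valeyeppe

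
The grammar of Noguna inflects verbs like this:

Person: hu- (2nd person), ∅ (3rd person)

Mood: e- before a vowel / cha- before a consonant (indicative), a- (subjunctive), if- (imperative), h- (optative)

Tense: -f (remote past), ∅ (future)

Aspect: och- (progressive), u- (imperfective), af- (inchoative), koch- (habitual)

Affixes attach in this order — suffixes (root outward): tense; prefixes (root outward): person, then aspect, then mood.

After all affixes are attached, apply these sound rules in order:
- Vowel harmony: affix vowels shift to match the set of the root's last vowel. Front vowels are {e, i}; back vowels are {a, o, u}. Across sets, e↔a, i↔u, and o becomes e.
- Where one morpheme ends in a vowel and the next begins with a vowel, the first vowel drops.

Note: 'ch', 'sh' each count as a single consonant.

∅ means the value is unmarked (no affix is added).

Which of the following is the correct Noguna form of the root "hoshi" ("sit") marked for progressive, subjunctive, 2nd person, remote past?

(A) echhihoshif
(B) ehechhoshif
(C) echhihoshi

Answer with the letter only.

A

Attach tense remote past -f → hoshif.
Attach person 2nd person hu- → huhoshif.
Attach aspect progressive och- → ochhuhoshif.
Attach mood subjunctive a- → aochhuhoshif.
Apply vowel harmony: aochhuhoshif → eechhihoshif.
Apply vowel deletion: eechhihoshif → echhihoshif.
So the correct form is echhihoshif, option (A).
(B) ehechhoshif is wrong: it has the affixes in the wrong order.
(C) echhihoshi is wrong: it uses future instead of remote past for tense.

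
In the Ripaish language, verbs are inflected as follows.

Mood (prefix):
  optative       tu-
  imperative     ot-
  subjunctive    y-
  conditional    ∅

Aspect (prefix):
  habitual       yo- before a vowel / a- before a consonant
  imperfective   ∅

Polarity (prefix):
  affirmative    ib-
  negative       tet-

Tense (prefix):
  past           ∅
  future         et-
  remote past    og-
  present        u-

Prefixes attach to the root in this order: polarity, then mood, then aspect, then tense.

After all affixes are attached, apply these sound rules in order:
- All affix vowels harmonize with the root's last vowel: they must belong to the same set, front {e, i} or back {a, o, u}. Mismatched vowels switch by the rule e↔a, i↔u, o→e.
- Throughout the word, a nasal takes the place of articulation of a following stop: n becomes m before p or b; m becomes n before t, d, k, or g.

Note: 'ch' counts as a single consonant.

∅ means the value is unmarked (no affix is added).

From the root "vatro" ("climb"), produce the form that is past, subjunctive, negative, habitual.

Attach polarity negative tet- → tetvatro.
Attach mood subjunctive y- → ytetvatro.
Attach aspect habitual a- (before consonant 'y') → aytetvatro.
tense = past: zero marking, form stays aytetvatro.
Apply vowel harmony: aytetvatro → aytatvatro.
Nasal assimilation: no change.

aytatvatro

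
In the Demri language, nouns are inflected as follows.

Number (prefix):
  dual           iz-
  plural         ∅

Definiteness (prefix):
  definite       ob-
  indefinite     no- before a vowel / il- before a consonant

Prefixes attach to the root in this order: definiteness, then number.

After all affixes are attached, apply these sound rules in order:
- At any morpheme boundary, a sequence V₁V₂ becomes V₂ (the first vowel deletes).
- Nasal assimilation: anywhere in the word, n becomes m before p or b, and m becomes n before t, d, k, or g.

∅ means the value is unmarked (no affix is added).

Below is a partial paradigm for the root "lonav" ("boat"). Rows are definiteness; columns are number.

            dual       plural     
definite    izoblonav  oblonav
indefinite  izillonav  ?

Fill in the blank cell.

Attach definiteness indefinite il- (before consonant 'l') → illonav.
number = plural: zero marking, form stays illonav.
Vowel deletion: no change.
Nasal assimilation: no change.

illonav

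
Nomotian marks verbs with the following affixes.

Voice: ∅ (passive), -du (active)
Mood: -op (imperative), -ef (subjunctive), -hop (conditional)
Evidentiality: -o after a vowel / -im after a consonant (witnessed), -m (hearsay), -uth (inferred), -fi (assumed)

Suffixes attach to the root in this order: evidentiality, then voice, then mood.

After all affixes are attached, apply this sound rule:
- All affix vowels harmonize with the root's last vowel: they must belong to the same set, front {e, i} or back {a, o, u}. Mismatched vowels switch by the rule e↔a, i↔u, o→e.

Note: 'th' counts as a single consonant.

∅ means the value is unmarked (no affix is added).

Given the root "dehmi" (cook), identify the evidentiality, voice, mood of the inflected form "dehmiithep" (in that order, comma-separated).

Segment: dehmi-uth-op.
evidentiality: -uth → inferred.
voice: ∅ → passive.
mood: -op → imperative.

inferred, passive, imperative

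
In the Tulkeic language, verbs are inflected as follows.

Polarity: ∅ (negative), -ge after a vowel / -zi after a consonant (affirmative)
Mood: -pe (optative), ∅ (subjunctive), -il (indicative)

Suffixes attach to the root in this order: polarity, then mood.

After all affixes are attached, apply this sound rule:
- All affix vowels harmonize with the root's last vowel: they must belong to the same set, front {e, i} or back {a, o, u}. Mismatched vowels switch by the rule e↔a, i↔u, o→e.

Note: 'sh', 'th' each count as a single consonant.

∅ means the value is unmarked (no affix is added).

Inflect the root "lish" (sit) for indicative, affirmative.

lishziil

Attach polarity affirmative -zi (after consonant 'sh') → lishzi.
Attach mood indicative -il → lishziil.
Vowel harmony: no change.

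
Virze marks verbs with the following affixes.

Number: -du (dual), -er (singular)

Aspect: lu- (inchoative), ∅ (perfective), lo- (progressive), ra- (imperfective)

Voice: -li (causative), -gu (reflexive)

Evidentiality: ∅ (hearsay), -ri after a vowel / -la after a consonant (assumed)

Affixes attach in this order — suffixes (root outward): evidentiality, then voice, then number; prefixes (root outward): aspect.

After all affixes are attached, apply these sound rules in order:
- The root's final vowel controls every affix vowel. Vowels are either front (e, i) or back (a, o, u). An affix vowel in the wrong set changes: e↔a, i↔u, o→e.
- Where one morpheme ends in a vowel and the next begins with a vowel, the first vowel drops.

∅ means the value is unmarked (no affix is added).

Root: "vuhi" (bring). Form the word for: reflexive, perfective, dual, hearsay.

vuhigidi

evidentiality = hearsay: zero marking, form stays vuhi.
Attach voice reflexive -gu → vuhigu.
Attach number dual -du → vuhigudu.
aspect = perfective: zero marking, form stays vuhigudu.
Apply vowel harmony: vuhigudu → vuhigidi.
Vowel deletion: no change.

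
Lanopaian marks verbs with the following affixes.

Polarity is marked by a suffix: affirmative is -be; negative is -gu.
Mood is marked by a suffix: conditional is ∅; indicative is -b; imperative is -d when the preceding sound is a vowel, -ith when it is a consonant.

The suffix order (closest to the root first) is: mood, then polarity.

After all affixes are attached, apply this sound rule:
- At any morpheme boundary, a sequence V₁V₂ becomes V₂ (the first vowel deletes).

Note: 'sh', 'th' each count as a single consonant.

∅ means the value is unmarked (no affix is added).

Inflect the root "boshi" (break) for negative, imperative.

boshidgu

Attach mood imperative -d (after vowel 'i') → boshid.
Attach polarity negative -gu → boshidgu.
Vowel deletion: no change.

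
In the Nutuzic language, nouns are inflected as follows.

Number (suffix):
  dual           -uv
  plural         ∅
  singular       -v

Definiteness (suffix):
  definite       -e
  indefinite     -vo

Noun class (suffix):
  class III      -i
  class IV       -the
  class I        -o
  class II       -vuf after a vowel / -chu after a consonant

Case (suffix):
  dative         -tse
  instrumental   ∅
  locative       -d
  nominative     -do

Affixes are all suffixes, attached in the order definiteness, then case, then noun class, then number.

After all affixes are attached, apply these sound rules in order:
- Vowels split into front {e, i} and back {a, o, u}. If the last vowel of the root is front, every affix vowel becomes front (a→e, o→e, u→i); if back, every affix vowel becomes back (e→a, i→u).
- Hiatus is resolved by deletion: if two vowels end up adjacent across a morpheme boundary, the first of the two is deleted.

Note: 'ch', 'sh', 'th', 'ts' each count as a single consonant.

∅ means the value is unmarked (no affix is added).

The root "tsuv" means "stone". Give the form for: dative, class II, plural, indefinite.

Attach definiteness indefinite -vo → tsuvvo.
Attach case dative -tse → tsuvvotse.
Attach noun class class II -vuf (after vowel 'e') → tsuvvotsevuf.
number = plural: zero marking, form stays tsuvvotsevuf.
Apply vowel harmony: tsuvvotsevuf → tsuvvotsavuf.
Vowel deletion: no change.

tsuvvotsavuf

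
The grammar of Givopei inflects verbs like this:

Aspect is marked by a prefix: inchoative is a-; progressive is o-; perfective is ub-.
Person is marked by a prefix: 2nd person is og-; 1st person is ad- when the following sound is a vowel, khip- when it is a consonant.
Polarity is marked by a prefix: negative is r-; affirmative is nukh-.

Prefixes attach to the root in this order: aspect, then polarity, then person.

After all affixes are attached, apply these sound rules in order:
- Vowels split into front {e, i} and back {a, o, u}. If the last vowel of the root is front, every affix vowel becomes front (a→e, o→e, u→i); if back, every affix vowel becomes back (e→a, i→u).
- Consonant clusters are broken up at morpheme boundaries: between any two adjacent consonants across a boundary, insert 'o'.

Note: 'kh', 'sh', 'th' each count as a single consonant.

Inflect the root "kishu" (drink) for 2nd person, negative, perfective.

Attach aspect perfective ub- → ubkishu.
Attach polarity negative r- → rubkishu.
Attach person 2nd person og- → ogrubkishu.
Vowel harmony: no change.
Apply epenthesis: ogrubkishu → ogorubokishu.

ogorubokishu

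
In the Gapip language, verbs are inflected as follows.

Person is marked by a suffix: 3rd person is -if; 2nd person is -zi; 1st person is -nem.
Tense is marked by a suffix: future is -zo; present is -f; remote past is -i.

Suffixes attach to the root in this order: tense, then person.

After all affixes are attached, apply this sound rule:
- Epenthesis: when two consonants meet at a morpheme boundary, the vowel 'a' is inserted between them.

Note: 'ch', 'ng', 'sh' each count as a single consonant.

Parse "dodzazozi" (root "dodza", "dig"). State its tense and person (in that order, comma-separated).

Segment: dodza-zo-zi.
tense: -zo → future.
person: -zi → 2nd person.

future, 2nd person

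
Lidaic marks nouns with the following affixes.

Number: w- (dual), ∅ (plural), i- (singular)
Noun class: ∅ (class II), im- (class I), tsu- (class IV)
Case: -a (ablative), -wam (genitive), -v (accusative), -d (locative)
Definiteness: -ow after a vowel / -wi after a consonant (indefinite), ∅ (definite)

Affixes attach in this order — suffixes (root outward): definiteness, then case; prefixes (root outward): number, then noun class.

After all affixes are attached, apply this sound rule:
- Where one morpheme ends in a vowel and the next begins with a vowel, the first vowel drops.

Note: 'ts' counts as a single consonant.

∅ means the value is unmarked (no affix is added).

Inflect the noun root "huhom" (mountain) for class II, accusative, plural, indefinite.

Attach definiteness indefinite -wi (after consonant 'm') → huhomwi.
Attach case accusative -v → huhomwiv.
number = plural: zero marking, form stays huhomwiv.
noun class = class II: zero marking, form stays huhomwiv.
Vowel deletion: no change.

huhomwiv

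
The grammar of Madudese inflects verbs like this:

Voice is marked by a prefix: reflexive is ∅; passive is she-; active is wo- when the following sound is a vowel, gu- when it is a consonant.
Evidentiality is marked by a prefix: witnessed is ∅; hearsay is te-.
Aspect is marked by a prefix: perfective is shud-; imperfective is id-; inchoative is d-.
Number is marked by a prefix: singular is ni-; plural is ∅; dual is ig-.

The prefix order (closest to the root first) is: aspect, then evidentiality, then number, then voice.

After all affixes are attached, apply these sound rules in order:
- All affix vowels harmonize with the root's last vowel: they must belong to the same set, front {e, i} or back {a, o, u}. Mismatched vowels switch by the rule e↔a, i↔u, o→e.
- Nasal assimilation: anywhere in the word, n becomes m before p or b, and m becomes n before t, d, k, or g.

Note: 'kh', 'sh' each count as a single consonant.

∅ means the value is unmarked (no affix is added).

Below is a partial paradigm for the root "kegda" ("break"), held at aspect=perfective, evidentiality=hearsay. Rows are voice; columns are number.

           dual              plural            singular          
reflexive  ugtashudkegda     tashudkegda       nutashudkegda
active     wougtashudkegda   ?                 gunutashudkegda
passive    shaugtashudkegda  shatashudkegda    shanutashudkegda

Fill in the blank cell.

Attach aspect perfective shud- → shudkegda.
Attach evidentiality hearsay te- → teshudkegda.
number = plural: zero marking, form stays teshudkegda.
Attach voice active gu- (before consonant 't') → guteshudkegda.
Apply vowel harmony: guteshudkegda → gutashudkegda.
Nasal assimilation: no change.

gutashudkegda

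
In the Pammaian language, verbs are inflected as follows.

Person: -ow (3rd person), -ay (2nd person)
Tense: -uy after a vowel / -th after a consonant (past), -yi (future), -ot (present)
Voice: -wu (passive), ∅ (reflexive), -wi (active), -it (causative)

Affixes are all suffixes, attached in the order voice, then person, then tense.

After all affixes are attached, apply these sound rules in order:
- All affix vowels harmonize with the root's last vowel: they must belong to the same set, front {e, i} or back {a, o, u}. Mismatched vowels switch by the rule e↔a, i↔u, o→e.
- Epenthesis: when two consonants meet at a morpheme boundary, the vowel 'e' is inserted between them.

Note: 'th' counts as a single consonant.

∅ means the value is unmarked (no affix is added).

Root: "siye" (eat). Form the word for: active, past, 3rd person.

Attach voice active -wi → siyewi.
Attach person 3rd person -ow → siyewiow.
Attach tense past -th (after consonant 'w') → siyewiowth.
Apply vowel harmony: siyewiowth → siyewiewth.
Apply epenthesis: siyewiewth → siyewieweth.

siyewieweth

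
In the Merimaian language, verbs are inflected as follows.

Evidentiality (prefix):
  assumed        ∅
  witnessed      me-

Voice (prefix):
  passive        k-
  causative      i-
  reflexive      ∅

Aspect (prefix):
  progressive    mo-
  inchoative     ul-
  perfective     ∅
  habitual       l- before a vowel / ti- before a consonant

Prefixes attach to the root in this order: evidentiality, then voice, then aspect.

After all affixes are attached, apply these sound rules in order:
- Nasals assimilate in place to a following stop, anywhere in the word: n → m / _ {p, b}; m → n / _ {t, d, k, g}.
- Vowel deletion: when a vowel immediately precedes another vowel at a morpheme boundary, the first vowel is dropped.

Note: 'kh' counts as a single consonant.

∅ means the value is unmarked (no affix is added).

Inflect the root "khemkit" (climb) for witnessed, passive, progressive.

Attach evidentiality witnessed me- → mekhemkit.
Attach voice passive k- → kmekhemkit.
Attach aspect progressive mo- → mokmekhemkit.
Apply nasal assimilation: mokmekhemkit → mokmekhenkit.
Vowel deletion: no change.

mokmekhenkit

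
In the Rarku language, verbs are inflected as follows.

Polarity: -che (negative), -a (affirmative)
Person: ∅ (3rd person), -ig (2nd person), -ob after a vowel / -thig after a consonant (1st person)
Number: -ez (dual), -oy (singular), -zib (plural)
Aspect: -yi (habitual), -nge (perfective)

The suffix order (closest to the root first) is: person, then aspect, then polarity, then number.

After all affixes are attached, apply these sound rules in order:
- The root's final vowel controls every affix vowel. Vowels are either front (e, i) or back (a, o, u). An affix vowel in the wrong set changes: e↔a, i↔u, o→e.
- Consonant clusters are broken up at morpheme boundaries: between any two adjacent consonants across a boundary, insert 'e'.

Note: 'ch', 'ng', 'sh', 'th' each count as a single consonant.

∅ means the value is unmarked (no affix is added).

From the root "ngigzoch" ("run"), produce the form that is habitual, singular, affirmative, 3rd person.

person = 3rd person: zero marking, form stays ngigzoch.
Attach aspect habitual -yi → ngigzochyi.
Attach polarity affirmative -a → ngigzochyia.
Attach number singular -oy → ngigzochyiaoy.
Apply vowel harmony: ngigzochyiaoy → ngigzochyuaoy.
Apply epenthesis: ngigzochyuaoy → ngigzocheyuaoy.

ngigzocheyuaoy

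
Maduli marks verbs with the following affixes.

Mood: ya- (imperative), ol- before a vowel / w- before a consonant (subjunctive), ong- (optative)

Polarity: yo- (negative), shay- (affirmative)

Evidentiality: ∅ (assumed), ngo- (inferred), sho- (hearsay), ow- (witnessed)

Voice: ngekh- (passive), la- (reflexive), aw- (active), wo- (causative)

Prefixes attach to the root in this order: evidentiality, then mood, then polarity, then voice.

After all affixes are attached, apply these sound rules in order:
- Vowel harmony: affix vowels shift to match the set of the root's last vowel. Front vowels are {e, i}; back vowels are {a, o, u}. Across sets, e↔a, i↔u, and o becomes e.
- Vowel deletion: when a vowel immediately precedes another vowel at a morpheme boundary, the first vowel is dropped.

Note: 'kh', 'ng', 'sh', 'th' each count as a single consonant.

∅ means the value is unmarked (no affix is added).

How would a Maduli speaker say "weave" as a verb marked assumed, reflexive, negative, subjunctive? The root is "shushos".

layowshushos

evidentiality = assumed: zero marking, form stays shushos.
Attach mood subjunctive w- (before consonant 'sh') → wshushos.
Attach polarity negative yo- → yowshushos.
Attach voice reflexive la- → layowshushos.
Vowel harmony: no change.
Vowel deletion: no change.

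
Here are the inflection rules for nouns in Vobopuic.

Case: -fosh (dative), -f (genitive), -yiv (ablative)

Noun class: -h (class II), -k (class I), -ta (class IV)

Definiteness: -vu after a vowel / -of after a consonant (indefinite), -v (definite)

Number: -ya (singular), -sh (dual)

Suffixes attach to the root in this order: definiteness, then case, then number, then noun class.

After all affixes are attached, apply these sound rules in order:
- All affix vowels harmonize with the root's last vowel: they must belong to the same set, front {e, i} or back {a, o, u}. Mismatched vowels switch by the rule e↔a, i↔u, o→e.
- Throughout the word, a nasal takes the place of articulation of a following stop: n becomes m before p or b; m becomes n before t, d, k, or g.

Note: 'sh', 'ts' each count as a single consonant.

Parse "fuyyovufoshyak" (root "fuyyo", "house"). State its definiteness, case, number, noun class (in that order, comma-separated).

indefinite, dative, singular, class I

Segment: fuyyo-vu-fosh-ya-k.
definiteness: -vu/of → indefinite.
case: -fosh → dative.
number: -ya → singular.
noun class: -k → class I.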